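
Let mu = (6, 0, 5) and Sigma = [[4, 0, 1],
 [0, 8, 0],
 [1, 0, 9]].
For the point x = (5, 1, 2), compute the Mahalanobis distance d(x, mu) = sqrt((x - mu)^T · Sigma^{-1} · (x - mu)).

Step 1 — centre the observation: (x - mu) = (-1, 1, -3).

Step 2 — invert Sigma (cofactor / det for 3×3, or solve directly):
  Sigma^{-1} = [[0.2571, 0, -0.0286],
 [0, 0.125, 0],
 [-0.0286, 0, 0.1143]].

Step 3 — form the quadratic (x - mu)^T · Sigma^{-1} · (x - mu):
  Sigma^{-1} · (x - mu) = (-0.1714, 0.125, -0.3143).
  (x - mu)^T · [Sigma^{-1} · (x - mu)] = (-1)·(-0.1714) + (1)·(0.125) + (-3)·(-0.3143) = 1.2393.

Step 4 — take square root: d = √(1.2393) ≈ 1.1132.

d(x, mu) = √(1.2393) ≈ 1.1132


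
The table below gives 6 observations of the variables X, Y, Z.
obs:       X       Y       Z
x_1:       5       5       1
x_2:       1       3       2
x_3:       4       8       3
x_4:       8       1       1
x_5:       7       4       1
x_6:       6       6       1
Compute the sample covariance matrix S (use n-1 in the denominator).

Step 1 — column means:
  mean(X) = (5 + 1 + 4 + 8 + 7 + 6) / 6 = 31/6 = 5.1667
  mean(Y) = (5 + 3 + 8 + 1 + 4 + 6) / 6 = 27/6 = 4.5
  mean(Z) = (1 + 2 + 3 + 1 + 1 + 1) / 6 = 9/6 = 1.5

Step 2 — sample covariance S[i,j] = (1/(n-1)) · Σ_k (x_{k,i} - mean_i) · (x_{k,j} - mean_j), with n-1 = 5.
  S[X,X] = ((-0.1667)·(-0.1667) + (-4.1667)·(-4.1667) + (-1.1667)·(-1.1667) + (2.8333)·(2.8333) + (1.8333)·(1.8333) + (0.8333)·(0.8333)) / 5 = 30.8333/5 = 6.1667
  S[X,Y] = ((-0.1667)·(0.5) + (-4.1667)·(-1.5) + (-1.1667)·(3.5) + (2.8333)·(-3.5) + (1.8333)·(-0.5) + (0.8333)·(1.5)) / 5 = -7.5/5 = -1.5
  S[X,Z] = ((-0.1667)·(-0.5) + (-4.1667)·(0.5) + (-1.1667)·(1.5) + (2.8333)·(-0.5) + (1.8333)·(-0.5) + (0.8333)·(-0.5)) / 5 = -6.5/5 = -1.3
  S[Y,Y] = ((0.5)·(0.5) + (-1.5)·(-1.5) + (3.5)·(3.5) + (-3.5)·(-3.5) + (-0.5)·(-0.5) + (1.5)·(1.5)) / 5 = 29.5/5 = 5.9
  S[Y,Z] = ((0.5)·(-0.5) + (-1.5)·(0.5) + (3.5)·(1.5) + (-3.5)·(-0.5) + (-0.5)·(-0.5) + (1.5)·(-0.5)) / 5 = 5.5/5 = 1.1
  S[Z,Z] = ((-0.5)·(-0.5) + (0.5)·(0.5) + (1.5)·(1.5) + (-0.5)·(-0.5) + (-0.5)·(-0.5) + (-0.5)·(-0.5)) / 5 = 3.5/5 = 0.7

S is symmetric (S[j,i] = S[i,j]). Assembling:

S = [[6.1667, -1.5, -1.3],
 [-1.5, 5.9, 1.1],
 [-1.3, 1.1, 0.7]]


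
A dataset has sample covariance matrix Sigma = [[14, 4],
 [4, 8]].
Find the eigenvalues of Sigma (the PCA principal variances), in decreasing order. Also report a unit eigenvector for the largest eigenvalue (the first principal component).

Step 1 — characteristic polynomial of 2×2 Sigma:
  det(Sigma - λI) = λ² - trace · λ + det = 0.
  trace = 14 + 8 = 22, det = 14·8 - (4)² = 96.
Step 2 — discriminant:
  Δ = trace² - 4·det = 484 - 384 = 100.
Step 3 — eigenvalues:
  λ = (trace ± √Δ)/2 = (22 ± 10)/2,
  λ_1 = 16,  λ_2 = 6.

Step 4 — unit eigenvector for λ_1: solve (Sigma - λ_1 I)v = 0. First row:
  (14 - 16)·v_x + (4)·v_y = 0, i.e. (-2)·v_x + (4)·v_y = 0,
  so v ∝ (b, λ_1 - a) = (4, 2) = u.
  ||u|| = √((4)² + (2)²) = √(20) ≈ 4.4721,
  v_1 = u/||u|| ≈ (0.8944, 0.4472) (||v_1|| = 1).

λ_1 = 16,  λ_2 = 6;  v_1 ≈ (0.8944, 0.4472)


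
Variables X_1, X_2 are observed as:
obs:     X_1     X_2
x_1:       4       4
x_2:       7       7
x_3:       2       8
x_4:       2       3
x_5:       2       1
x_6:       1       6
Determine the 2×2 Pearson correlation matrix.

Step 1 — column means:
  mean(X_1) = (4 + 7 + 2 + 2 + 2 + 1) / 6 = 18/6 = 3
  mean(X_2) = (4 + 7 + 8 + 3 + 1 + 6) / 6 = 29/6 = 4.8333

Step 2 — sample variances and covariances s[i,j] = (1/(n-1)) · Σ_k (x_{k,i} - mean_i) · (x_{k,j} - mean_j), with n-1 = 5:
  s[X_1,X_1] = ((1)·(1) + (4)·(4) + (-1)·(-1) + (-1)·(-1) + (-1)·(-1) + (-2)·(-2)) / 5 = 24/5 = 4.8
  s[X_1,X_2] = ((1)·(-0.8333) + (4)·(2.1667) + (-1)·(3.1667) + (-1)·(-1.8333) + (-1)·(-3.8333) + (-2)·(1.1667)) / 5 = 8/5 = 1.6
  s[X_2,X_2] = ((-0.8333)·(-0.8333) + (2.1667)·(2.1667) + (3.1667)·(3.1667) + (-1.8333)·(-1.8333) + (-3.8333)·(-3.8333) + (1.1667)·(1.1667)) / 5 = 34.8333/5 = 6.9667
  Sample standard deviations s_i = √(s[i,i]):
  s(X_1) = √(4.8) = 2.1909
  s(X_2) = √(6.9667) = 2.6394

Step 3 — r_{ij} = s_{ij} / (s_i · s_j):
  r[X_1,X_1] = 1 (diagonal).
  r[X_1,X_2] = 1.6 / (2.1909 · 2.6394) = 1.6 / 5.7827 = 0.2767
  r[X_2,X_2] = 1 (diagonal).

R is symmetric with unit diagonal. Assembling:

R = [[1, 0.2767],
 [0.2767, 1]]


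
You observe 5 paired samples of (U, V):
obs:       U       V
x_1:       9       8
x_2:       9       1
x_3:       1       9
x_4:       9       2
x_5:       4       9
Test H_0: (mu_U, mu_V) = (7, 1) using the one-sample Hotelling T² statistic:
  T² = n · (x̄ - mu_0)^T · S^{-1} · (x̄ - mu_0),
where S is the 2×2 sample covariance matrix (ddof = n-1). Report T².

Step 1 — sample mean vector:
  mean(U) = (9 + 9 + 1 + 9 + 4) / 5 = 32/5 = 6.4
  mean(V) = (8 + 1 + 9 + 2 + 9) / 5 = 29/5 = 5.8
  x̄ = (6.4, 5.8),  deviation x̄ - mu_0 = (6.4, 5.8) - (7, 1) = (-0.6, 4.8).

Step 2 — sample covariance matrix, S[i,j] = (1/(n-1)) · Σ_k (x_{k,i} - mean_i) · (x_{k,j} - mean_j), divisor n-1 = 4:
  S[U,U] = ((2.6)·(2.6) + (2.6)·(2.6) + (-5.4)·(-5.4) + (2.6)·(2.6) + (-2.4)·(-2.4)) / 4 = 55.2/4 = 13.8
  S[U,V] = ((2.6)·(2.2) + (2.6)·(-4.8) + (-5.4)·(3.2) + (2.6)·(-3.8) + (-2.4)·(3.2)) / 4 = -41.6/4 = -10.4
  S[V,V] = ((2.2)·(2.2) + (-4.8)·(-4.8) + (3.2)·(3.2) + (-3.8)·(-3.8) + (3.2)·(3.2)) / 4 = 62.8/4 = 15.7
  S = [[13.8, -10.4],
 [-10.4, 15.7]].

Step 3 — invert S. det(S) = 13.8·15.7 - (-10.4)² = 108.5.
  S^{-1} = (1/det) · [[d, -b], [-b, a]] = [[0.1447, 0.0959],
 [0.0959, 0.1272]].

Step 4 — quadratic form (x̄ - mu_0)^T · S^{-1} · (x̄ - mu_0):
  S^{-1} · (x̄ - mu_0) = (0.3733, 0.553),
  (x̄ - mu_0)^T · [...] = (-0.6)·(0.3733) + (4.8)·(0.553) = 2.4304.

Step 5 — scale by n: T² = 5 · 2.4304 = 12.1521.

T² ≈ 12.1521


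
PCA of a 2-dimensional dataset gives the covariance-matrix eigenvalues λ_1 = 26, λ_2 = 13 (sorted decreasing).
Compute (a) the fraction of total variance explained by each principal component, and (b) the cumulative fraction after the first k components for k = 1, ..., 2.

Step 1 — total variance = trace(Sigma) = Σ λ_i = 26 + 13 = 39.

Step 2 — fraction explained by component i = λ_i / Σ λ:
  PC1: 26/39 = 0.6667
  PC2: 13/39 = 0.3333

Step 3 — cumulative fraction after k components = (λ_1 + ... + λ_k) / Σ λ:
  k = 1: 26/39 = 0.6667
  k = 2: (26 + 13)/39 = 39/39 = 1

Summary (fraction, with percent):

explained: PC1 0.6667 (66.67%), PC2 0.3333 (33.33%);  cumulative: 0.6667, 1


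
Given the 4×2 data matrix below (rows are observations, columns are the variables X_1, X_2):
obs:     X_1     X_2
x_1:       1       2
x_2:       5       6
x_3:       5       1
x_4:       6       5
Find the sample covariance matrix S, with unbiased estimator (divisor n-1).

Step 1 — column means:
  mean(X_1) = (1 + 5 + 5 + 6) / 4 = 17/4 = 4.25
  mean(X_2) = (2 + 6 + 1 + 5) / 4 = 14/4 = 3.5

Step 2 — sample covariance S[i,j] = (1/(n-1)) · Σ_k (x_{k,i} - mean_i) · (x_{k,j} - mean_j), with n-1 = 3.
  S[X_1,X_1] = ((-3.25)·(-3.25) + (0.75)·(0.75) + (0.75)·(0.75) + (1.75)·(1.75)) / 3 = 14.75/3 = 4.9167
  S[X_1,X_2] = ((-3.25)·(-1.5) + (0.75)·(2.5) + (0.75)·(-2.5) + (1.75)·(1.5)) / 3 = 7.5/3 = 2.5
  S[X_2,X_2] = ((-1.5)·(-1.5) + (2.5)·(2.5) + (-2.5)·(-2.5) + (1.5)·(1.5)) / 3 = 17/3 = 5.6667

S is symmetric (S[j,i] = S[i,j]). Assembling:

S = [[4.9167, 2.5],
 [2.5, 5.6667]]


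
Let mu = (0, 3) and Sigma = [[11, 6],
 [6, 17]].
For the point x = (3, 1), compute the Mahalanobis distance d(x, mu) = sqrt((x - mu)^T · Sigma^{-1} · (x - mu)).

Step 1 — centre the observation: (x - mu) = (3, -2).

Step 2 — invert Sigma. det(Sigma) = 11·17 - (6)² = 151.
  Sigma^{-1} = (1/det) · [[d, -b], [-b, a]] = [[0.1126, -0.0397],
 [-0.0397, 0.0728]].

Step 3 — form the quadratic (x - mu)^T · Sigma^{-1} · (x - mu):
  Sigma^{-1} · (x - mu) = (0.4172, -0.2649).
  (x - mu)^T · [Sigma^{-1} · (x - mu)] = (3)·(0.4172) + (-2)·(-0.2649) = 1.7815.

Step 4 — take square root: d = √(1.7815) ≈ 1.3347.

d(x, mu) = √(1.7815) ≈ 1.3347


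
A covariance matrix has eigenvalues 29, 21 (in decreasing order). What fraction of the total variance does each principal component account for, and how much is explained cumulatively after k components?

Step 1 — total variance = trace(Sigma) = Σ λ_i = 29 + 21 = 50.

Step 2 — fraction explained by component i = λ_i / Σ λ:
  PC1: 29/50 = 0.58
  PC2: 21/50 = 0.42

Step 3 — cumulative fraction after k components = (λ_1 + ... + λ_k) / Σ λ:
  k = 1: 29/50 = 0.58
  k = 2: (29 + 21)/50 = 50/50 = 1

Summary (fraction, with percent):

explained: PC1 0.58 (58%), PC2 0.42 (42%);  cumulative: 0.58, 1


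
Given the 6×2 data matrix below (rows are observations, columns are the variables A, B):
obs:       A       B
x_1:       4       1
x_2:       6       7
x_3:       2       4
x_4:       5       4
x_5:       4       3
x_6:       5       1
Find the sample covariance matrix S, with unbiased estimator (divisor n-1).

Step 1 — column means:
  mean(A) = (4 + 6 + 2 + 5 + 4 + 5) / 6 = 26/6 = 4.3333
  mean(B) = (1 + 7 + 4 + 4 + 3 + 1) / 6 = 20/6 = 3.3333

Step 2 — sample covariance S[i,j] = (1/(n-1)) · Σ_k (x_{k,i} - mean_i) · (x_{k,j} - mean_j), with n-1 = 5.
  S[A,A] = ((-0.3333)·(-0.3333) + (1.6667)·(1.6667) + (-2.3333)·(-2.3333) + (0.6667)·(0.6667) + (-0.3333)·(-0.3333) + (0.6667)·(0.6667)) / 5 = 9.3333/5 = 1.8667
  S[A,B] = ((-0.3333)·(-2.3333) + (1.6667)·(3.6667) + (-2.3333)·(0.6667) + (0.6667)·(0.6667) + (-0.3333)·(-0.3333) + (0.6667)·(-2.3333)) / 5 = 4.3333/5 = 0.8667
  S[B,B] = ((-2.3333)·(-2.3333) + (3.6667)·(3.6667) + (0.6667)·(0.6667) + (0.6667)·(0.6667) + (-0.3333)·(-0.3333) + (-2.3333)·(-2.3333)) / 5 = 25.3333/5 = 5.0667

S is symmetric (S[j,i] = S[i,j]). Assembling:

S = [[1.8667, 0.8667],
 [0.8667, 5.0667]]


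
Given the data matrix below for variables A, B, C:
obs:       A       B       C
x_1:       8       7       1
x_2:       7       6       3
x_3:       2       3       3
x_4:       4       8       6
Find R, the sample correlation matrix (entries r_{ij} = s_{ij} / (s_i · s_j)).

Step 1 — column means:
  mean(A) = (8 + 7 + 2 + 4) / 4 = 21/4 = 5.25
  mean(B) = (7 + 6 + 3 + 8) / 4 = 24/4 = 6
  mean(C) = (1 + 3 + 3 + 6) / 4 = 13/4 = 3.25

Step 2 — sample variances and covariances s[i,j] = (1/(n-1)) · Σ_k (x_{k,i} - mean_i) · (x_{k,j} - mean_j), with n-1 = 3:
  s[A,A] = ((2.75)·(2.75) + (1.75)·(1.75) + (-3.25)·(-3.25) + (-1.25)·(-1.25)) / 3 = 22.75/3 = 7.5833
  s[A,B] = ((2.75)·(1) + (1.75)·(0) + (-3.25)·(-3) + (-1.25)·(2)) / 3 = 10/3 = 3.3333
  s[A,C] = ((2.75)·(-2.25) + (1.75)·(-0.25) + (-3.25)·(-0.25) + (-1.25)·(2.75)) / 3 = -9.25/3 = -3.0833
  s[B,B] = ((1)·(1) + (0)·(0) + (-3)·(-3) + (2)·(2)) / 3 = 14/3 = 4.6667
  s[B,C] = ((1)·(-2.25) + (0)·(-0.25) + (-3)·(-0.25) + (2)·(2.75)) / 3 = 4/3 = 1.3333
  s[C,C] = ((-2.25)·(-2.25) + (-0.25)·(-0.25) + (-0.25)·(-0.25) + (2.75)·(2.75)) / 3 = 12.75/3 = 4.25
  Sample standard deviations s_i = √(s[i,i]):
  s(A) = √(7.5833) = 2.7538
  s(B) = √(4.6667) = 2.1602
  s(C) = √(4.25) = 2.0616

Step 3 — r_{ij} = s_{ij} / (s_i · s_j):
  r[A,A] = 1 (diagonal).
  r[A,B] = 3.3333 / (2.7538 · 2.1602) = 3.3333 / 5.9489 = 0.5603
  r[A,C] = -3.0833 / (2.7538 · 2.0616) = -3.0833 / 5.6771 = -0.5431
  r[B,B] = 1 (diagonal).
  r[B,C] = 1.3333 / (2.1602 · 2.0616) = 1.3333 / 4.4535 = 0.2994
  r[C,C] = 1 (diagonal).

R is symmetric with unit diagonal. Assembling:

R = [[1, 0.5603, -0.5431],
 [0.5603, 1, 0.2994],
 [-0.5431, 0.2994, 1]]


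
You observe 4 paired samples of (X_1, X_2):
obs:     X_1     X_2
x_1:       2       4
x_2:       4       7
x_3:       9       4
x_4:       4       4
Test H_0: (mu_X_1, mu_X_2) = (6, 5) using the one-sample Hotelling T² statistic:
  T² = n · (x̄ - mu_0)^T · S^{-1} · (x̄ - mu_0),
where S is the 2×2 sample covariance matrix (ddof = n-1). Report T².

Step 1 — sample mean vector:
  mean(X_1) = (2 + 4 + 9 + 4) / 4 = 19/4 = 4.75
  mean(X_2) = (4 + 7 + 4 + 4) / 4 = 19/4 = 4.75
  x̄ = (4.75, 4.75),  deviation x̄ - mu_0 = (4.75, 4.75) - (6, 5) = (-1.25, -0.25).

Step 2 — sample covariance matrix, S[i,j] = (1/(n-1)) · Σ_k (x_{k,i} - mean_i) · (x_{k,j} - mean_j), divisor n-1 = 3:
  S[X_1,X_1] = ((-2.75)·(-2.75) + (-0.75)·(-0.75) + (4.25)·(4.25) + (-0.75)·(-0.75)) / 3 = 26.75/3 = 8.9167
  S[X_1,X_2] = ((-2.75)·(-0.75) + (-0.75)·(2.25) + (4.25)·(-0.75) + (-0.75)·(-0.75)) / 3 = -2.25/3 = -0.75
  S[X_2,X_2] = ((-0.75)·(-0.75) + (2.25)·(2.25) + (-0.75)·(-0.75) + (-0.75)·(-0.75)) / 3 = 6.75/3 = 2.25
  S = [[8.9167, -0.75],
 [-0.75, 2.25]].

Step 3 — invert S. det(S) = 8.9167·2.25 - (-0.75)² = 19.5.
  S^{-1} = (1/det) · [[d, -b], [-b, a]] = [[0.1154, 0.0385],
 [0.0385, 0.4573]].

Step 4 — quadratic form (x̄ - mu_0)^T · S^{-1} · (x̄ - mu_0):
  S^{-1} · (x̄ - mu_0) = (-0.1538, -0.1624),
  (x̄ - mu_0)^T · [...] = (-1.25)·(-0.1538) + (-0.25)·(-0.1624) = 0.2329.

Step 5 — scale by n: T² = 4 · 0.2329 = 0.9316.

T² ≈ 0.9316


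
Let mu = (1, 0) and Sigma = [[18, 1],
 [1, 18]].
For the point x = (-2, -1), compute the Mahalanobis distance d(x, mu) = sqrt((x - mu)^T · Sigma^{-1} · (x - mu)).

Step 1 — centre the observation: (x - mu) = (-3, -1).

Step 2 — invert Sigma. det(Sigma) = 18·18 - (1)² = 323.
  Sigma^{-1} = (1/det) · [[d, -b], [-b, a]] = [[0.0557, -0.0031],
 [-0.0031, 0.0557]].

Step 3 — form the quadratic (x - mu)^T · Sigma^{-1} · (x - mu):
  Sigma^{-1} · (x - mu) = (-0.1641, -0.0464).
  (x - mu)^T · [Sigma^{-1} · (x - mu)] = (-3)·(-0.1641) + (-1)·(-0.0464) = 0.5387.

Step 4 — take square root: d = √(0.5387) ≈ 0.734.

d(x, mu) = √(0.5387) ≈ 0.734


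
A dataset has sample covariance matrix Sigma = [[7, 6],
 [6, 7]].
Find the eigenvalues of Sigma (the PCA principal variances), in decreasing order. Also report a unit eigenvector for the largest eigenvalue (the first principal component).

Step 1 — characteristic polynomial of 2×2 Sigma:
  det(Sigma - λI) = λ² - trace · λ + det = 0.
  trace = 7 + 7 = 14, det = 7·7 - (6)² = 13.
Step 2 — discriminant:
  Δ = trace² - 4·det = 196 - 52 = 144.
Step 3 — eigenvalues:
  λ = (trace ± √Δ)/2 = (14 ± 12)/2,
  λ_1 = 13,  λ_2 = 1.

Step 4 — unit eigenvector for λ_1: solve (Sigma - λ_1 I)v = 0. First row:
  (7 - 13)·v_x + (6)·v_y = 0, i.e. (-6)·v_x + (6)·v_y = 0,
  so v ∝ (b, λ_1 - a) = (6, 6) = u.
  ||u|| = √((6)² + (6)²) = √(72) ≈ 8.4853,
  v_1 = u/||u|| ≈ (0.7071, 0.7071) (||v_1|| = 1).

λ_1 = 13,  λ_2 = 1;  v_1 ≈ (0.7071, 0.7071)


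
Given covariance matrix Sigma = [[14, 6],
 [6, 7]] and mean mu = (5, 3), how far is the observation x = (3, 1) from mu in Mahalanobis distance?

Step 1 — centre the observation: (x - mu) = (-2, -2).

Step 2 — invert Sigma. det(Sigma) = 14·7 - (6)² = 62.
  Sigma^{-1} = (1/det) · [[d, -b], [-b, a]] = [[0.1129, -0.0968],
 [-0.0968, 0.2258]].

Step 3 — form the quadratic (x - mu)^T · Sigma^{-1} · (x - mu):
  Sigma^{-1} · (x - mu) = (-0.0323, -0.2581).
  (x - mu)^T · [Sigma^{-1} · (x - mu)] = (-2)·(-0.0323) + (-2)·(-0.2581) = 0.5806.

Step 4 — take square root: d = √(0.5806) ≈ 0.762.

d(x, mu) = √(0.5806) ≈ 0.762


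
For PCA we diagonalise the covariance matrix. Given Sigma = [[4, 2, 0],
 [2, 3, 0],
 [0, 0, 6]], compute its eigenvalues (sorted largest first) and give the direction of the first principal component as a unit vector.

Step 1 — characteristic polynomial p(λ) = det(λI - Sigma) = λ³ - tr·λ² + c_1·λ - det, where tr = trace, c_1 = sum of the principal 2×2 minors, det = det(Sigma):
  tr = 4 + 3 + 6 = 13,
  c_1 = (4·3 - (2)²) + (4·6 - (0)²) + (3·6 - (0)²) = 8 + 24 + 18 = 50,
  det = 4·(3·6 - (0)²) - (2)·((2)·6 - (0)·(0)) + (0)·((2)·(0) - 3·(0)) = 4·(18) - (2)·(12) + (0)·(0) = 48.
  So p(λ) = λ³ - 13λ² + 50λ - 48.
Step 2 — look for an integer root (rational root theorem: any rational root is an integer divisor of 48). Testing λ = 6:
  p(6) = 216 - 468 + 300 - 48 = 0  ✓
  Dividing out (λ - 6): p(λ) = (λ - 6)(λ² - 7λ + 8).
Step 3 — remaining eigenvalues from the quadratic λ² - 7λ + 8 = 0:
  Δ = 7² - 4·8 = 49 - 32 = 17,  λ = (7 ± √17)/2 = (7 ± 4.1231)/2 ≈ 5.5616 or 1.4384.
  Sorted: λ_1 = 6,  λ_2 = 5.5616,  λ_3 = 1.4384  (check: sum = 13 = tr ✓).

Step 4 — unit eigenvector for λ_1 = 6: v spans the null space of (Sigma - λ_1 I), whose rows are
  r_1 = (-2, 2, 0),  r_2 = (2, -3, 0),  r_3 = (0, 0, 0).
  v is orthogonal to every row, so take v ∝ r_1 × r_2 = ((2)·(0) - (0)·(-3), (0)·(2) - (-2)·(0), (-2)·(-3) - (2)·(2)) = (0, 0, 2).
  Rescale (divide by 2): u = (0, 0, 1).
  ||u|| = √((0)² + (0)² + (1)²) = √(1) = 1,  v_1 = u/||u|| ≈ (0, 0, 1) (||v_1|| = 1).

λ_1 = 6,  λ_2 = 5.5616,  λ_3 = 1.4384;  v_1 ≈ (0, 0, 1)


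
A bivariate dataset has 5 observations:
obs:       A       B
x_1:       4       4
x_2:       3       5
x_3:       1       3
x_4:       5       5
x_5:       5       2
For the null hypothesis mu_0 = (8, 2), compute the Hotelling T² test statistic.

Step 1 — sample mean vector:
  mean(A) = (4 + 3 + 1 + 5 + 5) / 5 = 18/5 = 3.6
  mean(B) = (4 + 5 + 3 + 5 + 2) / 5 = 19/5 = 3.8
  x̄ = (3.6, 3.8),  deviation x̄ - mu_0 = (3.6, 3.8) - (8, 2) = (-4.4, 1.8).

Step 2 — sample covariance matrix, S[i,j] = (1/(n-1)) · Σ_k (x_{k,i} - mean_i) · (x_{k,j} - mean_j), divisor n-1 = 4:
  S[A,A] = ((0.4)·(0.4) + (-0.6)·(-0.6) + (-2.6)·(-2.6) + (1.4)·(1.4) + (1.4)·(1.4)) / 4 = 11.2/4 = 2.8
  S[A,B] = ((0.4)·(0.2) + (-0.6)·(1.2) + (-2.6)·(-0.8) + (1.4)·(1.2) + (1.4)·(-1.8)) / 4 = 0.6/4 = 0.15
  S[B,B] = ((0.2)·(0.2) + (1.2)·(1.2) + (-0.8)·(-0.8) + (1.2)·(1.2) + (-1.8)·(-1.8)) / 4 = 6.8/4 = 1.7
  S = [[2.8, 0.15],
 [0.15, 1.7]].

Step 3 — invert S. det(S) = 2.8·1.7 - (0.15)² = 4.7375.
  S^{-1} = (1/det) · [[d, -b], [-b, a]] = [[0.3588, -0.0317],
 [-0.0317, 0.591]].

Step 4 — quadratic form (x̄ - mu_0)^T · S^{-1} · (x̄ - mu_0):
  S^{-1} · (x̄ - mu_0) = (-1.6359, 1.2032),
  (x̄ - mu_0)^T · [...] = (-4.4)·(-1.6359) + (1.8)·(1.2032) = 9.3636.

Step 5 — scale by n: T² = 5 · 9.3636 = 46.8179.

T² ≈ 46.8179


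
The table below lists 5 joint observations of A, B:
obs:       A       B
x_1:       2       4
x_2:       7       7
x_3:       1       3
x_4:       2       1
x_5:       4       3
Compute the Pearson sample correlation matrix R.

Step 1 — column means:
  mean(A) = (2 + 7 + 1 + 2 + 4) / 5 = 16/5 = 3.2
  mean(B) = (4 + 7 + 3 + 1 + 3) / 5 = 18/5 = 3.6

Step 2 — sample variances and covariances s[i,j] = (1/(n-1)) · Σ_k (x_{k,i} - mean_i) · (x_{k,j} - mean_j), with n-1 = 4:
  s[A,A] = ((-1.2)·(-1.2) + (3.8)·(3.8) + (-2.2)·(-2.2) + (-1.2)·(-1.2) + (0.8)·(0.8)) / 4 = 22.8/4 = 5.7
  s[A,B] = ((-1.2)·(0.4) + (3.8)·(3.4) + (-2.2)·(-0.6) + (-1.2)·(-2.6) + (0.8)·(-0.6)) / 4 = 16.4/4 = 4.1
  s[B,B] = ((0.4)·(0.4) + (3.4)·(3.4) + (-0.6)·(-0.6) + (-2.6)·(-2.6) + (-0.6)·(-0.6)) / 4 = 19.2/4 = 4.8
  Sample standard deviations s_i = √(s[i,i]):
  s(A) = √(5.7) = 2.3875
  s(B) = √(4.8) = 2.1909

Step 3 — r_{ij} = s_{ij} / (s_i · s_j):
  r[A,A] = 1 (diagonal).
  r[A,B] = 4.1 / (2.3875 · 2.1909) = 4.1 / 5.2307 = 0.7838
  r[B,B] = 1 (diagonal).

R is symmetric with unit diagonal. Assembling:

R = [[1, 0.7838],
 [0.7838, 1]]


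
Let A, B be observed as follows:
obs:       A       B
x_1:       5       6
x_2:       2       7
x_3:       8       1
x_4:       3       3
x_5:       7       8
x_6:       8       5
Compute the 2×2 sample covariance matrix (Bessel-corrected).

Step 1 — column means:
  mean(A) = (5 + 2 + 8 + 3 + 7 + 8) / 6 = 33/6 = 5.5
  mean(B) = (6 + 7 + 1 + 3 + 8 + 5) / 6 = 30/6 = 5

Step 2 — sample covariance S[i,j] = (1/(n-1)) · Σ_k (x_{k,i} - mean_i) · (x_{k,j} - mean_j), with n-1 = 5.
  S[A,A] = ((-0.5)·(-0.5) + (-3.5)·(-3.5) + (2.5)·(2.5) + (-2.5)·(-2.5) + (1.5)·(1.5) + (2.5)·(2.5)) / 5 = 33.5/5 = 6.7
  S[A,B] = ((-0.5)·(1) + (-3.5)·(2) + (2.5)·(-4) + (-2.5)·(-2) + (1.5)·(3) + (2.5)·(0)) / 5 = -8/5 = -1.6
  S[B,B] = ((1)·(1) + (2)·(2) + (-4)·(-4) + (-2)·(-2) + (3)·(3) + (0)·(0)) / 5 = 34/5 = 6.8

S is symmetric (S[j,i] = S[i,j]). Assembling:

S = [[6.7, -1.6],
 [-1.6, 6.8]]


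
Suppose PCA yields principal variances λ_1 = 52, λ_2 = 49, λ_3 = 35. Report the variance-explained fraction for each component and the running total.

Step 1 — total variance = trace(Sigma) = Σ λ_i = 52 + 49 + 35 = 136.

Step 2 — fraction explained by component i = λ_i / Σ λ:
  PC1: 52/136 = 0.3824
  PC2: 49/136 = 0.3603
  PC3: 35/136 = 0.2574

Step 3 — cumulative fraction after k components = (λ_1 + ... + λ_k) / Σ λ:
  k = 1: 52/136 = 0.3824
  k = 2: (52 + 49)/136 = 101/136 = 0.7426
  k = 3: (52 + 49 + 35)/136 = 136/136 = 1

Summary (fraction, with percent):

explained: PC1 0.3824 (38.24%), PC2 0.3603 (36.03%), PC3 0.2574 (25.74%);  cumulative: 0.3824, 0.7426, 1


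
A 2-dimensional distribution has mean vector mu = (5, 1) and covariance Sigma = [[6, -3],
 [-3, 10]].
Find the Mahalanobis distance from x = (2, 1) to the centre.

Step 1 — centre the observation: (x - mu) = (-3, 0).

Step 2 — invert Sigma. det(Sigma) = 6·10 - (-3)² = 51.
  Sigma^{-1} = (1/det) · [[d, -b], [-b, a]] = [[0.1961, 0.0588],
 [0.0588, 0.1176]].

Step 3 — form the quadratic (x - mu)^T · Sigma^{-1} · (x - mu):
  Sigma^{-1} · (x - mu) = (-0.5882, -0.1765).
  (x - mu)^T · [Sigma^{-1} · (x - mu)] = (-3)·(-0.5882) + (0)·(-0.1765) = 1.7647.

Step 4 — take square root: d = √(1.7647) ≈ 1.3284.

d(x, mu) = √(1.7647) ≈ 1.3284


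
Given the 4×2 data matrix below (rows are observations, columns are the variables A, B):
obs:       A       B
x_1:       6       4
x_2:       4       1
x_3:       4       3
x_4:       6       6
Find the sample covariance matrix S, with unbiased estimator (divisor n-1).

Step 1 — column means:
  mean(A) = (6 + 4 + 4 + 6) / 4 = 20/4 = 5
  mean(B) = (4 + 1 + 3 + 6) / 4 = 14/4 = 3.5

Step 2 — sample covariance S[i,j] = (1/(n-1)) · Σ_k (x_{k,i} - mean_i) · (x_{k,j} - mean_j), with n-1 = 3.
  S[A,A] = ((1)·(1) + (-1)·(-1) + (-1)·(-1) + (1)·(1)) / 3 = 4/3 = 1.3333
  S[A,B] = ((1)·(0.5) + (-1)·(-2.5) + (-1)·(-0.5) + (1)·(2.5)) / 3 = 6/3 = 2
  S[B,B] = ((0.5)·(0.5) + (-2.5)·(-2.5) + (-0.5)·(-0.5) + (2.5)·(2.5)) / 3 = 13/3 = 4.3333

S is symmetric (S[j,i] = S[i,j]). Assembling:

S = [[1.3333, 2],
 [2, 4.3333]]


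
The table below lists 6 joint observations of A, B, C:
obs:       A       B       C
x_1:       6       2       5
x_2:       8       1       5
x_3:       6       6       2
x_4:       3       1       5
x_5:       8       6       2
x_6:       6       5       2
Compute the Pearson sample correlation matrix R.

Step 1 — column means:
  mean(A) = (6 + 8 + 6 + 3 + 8 + 6) / 6 = 37/6 = 6.1667
  mean(B) = (2 + 1 + 6 + 1 + 6 + 5) / 6 = 21/6 = 3.5
  mean(C) = (5 + 5 + 2 + 5 + 2 + 2) / 6 = 21/6 = 3.5

Step 2 — sample variances and covariances s[i,j] = (1/(n-1)) · Σ_k (x_{k,i} - mean_i) · (x_{k,j} - mean_j), with n-1 = 5:
  s[A,A] = ((-0.1667)·(-0.1667) + (1.8333)·(1.8333) + (-0.1667)·(-0.1667) + (-3.1667)·(-3.1667) + (1.8333)·(1.8333) + (-0.1667)·(-0.1667)) / 5 = 16.8333/5 = 3.3667
  s[A,B] = ((-0.1667)·(-1.5) + (1.8333)·(-2.5) + (-0.1667)·(2.5) + (-3.1667)·(-2.5) + (1.8333)·(2.5) + (-0.1667)·(1.5)) / 5 = 7.5/5 = 1.5
  s[A,C] = ((-0.1667)·(1.5) + (1.8333)·(1.5) + (-0.1667)·(-1.5) + (-3.1667)·(1.5) + (1.8333)·(-1.5) + (-0.1667)·(-1.5)) / 5 = -4.5/5 = -0.9
  s[B,B] = ((-1.5)·(-1.5) + (-2.5)·(-2.5) + (2.5)·(2.5) + (-2.5)·(-2.5) + (2.5)·(2.5) + (1.5)·(1.5)) / 5 = 29.5/5 = 5.9
  s[B,C] = ((-1.5)·(1.5) + (-2.5)·(1.5) + (2.5)·(-1.5) + (-2.5)·(1.5) + (2.5)·(-1.5) + (1.5)·(-1.5)) / 5 = -19.5/5 = -3.9
  s[C,C] = ((1.5)·(1.5) + (1.5)·(1.5) + (-1.5)·(-1.5) + (1.5)·(1.5) + (-1.5)·(-1.5) + (-1.5)·(-1.5)) / 5 = 13.5/5 = 2.7
  Sample standard deviations s_i = √(s[i,i]):
  s(A) = √(3.3667) = 1.8348
  s(B) = √(5.9) = 2.429
  s(C) = √(2.7) = 1.6432

Step 3 — r_{ij} = s_{ij} / (s_i · s_j):
  r[A,A] = 1 (diagonal).
  r[A,B] = 1.5 / (1.8348 · 2.429) = 1.5 / 4.4568 = 0.3366
  r[A,C] = -0.9 / (1.8348 · 1.6432) = -0.9 / 3.015 = -0.2985
  r[B,B] = 1 (diagonal).
  r[B,C] = -3.9 / (2.429 · 1.6432) = -3.9 / 3.9912 = -0.9771
  r[C,C] = 1 (diagonal).

R is symmetric with unit diagonal. Assembling:

R = [[1, 0.3366, -0.2985],
 [0.3366, 1, -0.9771],
 [-0.2985, -0.9771, 1]]


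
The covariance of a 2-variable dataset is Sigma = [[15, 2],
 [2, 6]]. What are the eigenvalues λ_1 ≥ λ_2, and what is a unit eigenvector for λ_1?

Step 1 — characteristic polynomial of 2×2 Sigma:
  det(Sigma - λI) = λ² - trace · λ + det = 0.
  trace = 15 + 6 = 21, det = 15·6 - (2)² = 86.
Step 2 — discriminant:
  Δ = trace² - 4·det = 441 - 344 = 97.
Step 3 — eigenvalues:
  λ = (trace ± √Δ)/2 = (21 ± 9.8489)/2,
  λ_1 = 15.4244,  λ_2 = 5.5756.

Step 4 — unit eigenvector for λ_1: solve (Sigma - λ_1 I)v = 0. First row:
  (15 - 15.4244)·v_x + (2)·v_y = 0, i.e. (-0.4244)·v_x + (2)·v_y = 0,
  so v ∝ (b, λ_1 - a) = (2, 0.4244) = u.
  ||u|| = √((2)² + (0.4244)²) = √(4.1801) ≈ 2.0445,
  v_1 = u/||u|| ≈ (0.9782, 0.2076) (||v_1|| = 1).

λ_1 = 15.4244,  λ_2 = 5.5756;  v_1 ≈ (0.9782, 0.2076)


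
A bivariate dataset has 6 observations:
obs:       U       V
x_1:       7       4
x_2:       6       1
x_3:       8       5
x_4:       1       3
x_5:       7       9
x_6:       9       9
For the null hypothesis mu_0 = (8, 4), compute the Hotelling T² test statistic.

Step 1 — sample mean vector:
  mean(U) = (7 + 6 + 8 + 1 + 7 + 9) / 6 = 38/6 = 6.3333
  mean(V) = (4 + 1 + 5 + 3 + 9 + 9) / 6 = 31/6 = 5.1667
  x̄ = (6.3333, 5.1667),  deviation x̄ - mu_0 = (6.3333, 5.1667) - (8, 4) = (-1.6667, 1.1667).

Step 2 — sample covariance matrix, S[i,j] = (1/(n-1)) · Σ_k (x_{k,i} - mean_i) · (x_{k,j} - mean_j), divisor n-1 = 5:
  S[U,U] = ((0.6667)·(0.6667) + (-0.3333)·(-0.3333) + (1.6667)·(1.6667) + (-5.3333)·(-5.3333) + (0.6667)·(0.6667) + (2.6667)·(2.6667)) / 5 = 39.3333/5 = 7.8667
  S[U,V] = ((0.6667)·(-1.1667) + (-0.3333)·(-4.1667) + (1.6667)·(-0.1667) + (-5.3333)·(-2.1667) + (0.6667)·(3.8333) + (2.6667)·(3.8333)) / 5 = 24.6667/5 = 4.9333
  S[V,V] = ((-1.1667)·(-1.1667) + (-4.1667)·(-4.1667) + (-0.1667)·(-0.1667) + (-2.1667)·(-2.1667) + (3.8333)·(3.8333) + (3.8333)·(3.8333)) / 5 = 52.8333/5 = 10.5667
  S = [[7.8667, 4.9333],
 [4.9333, 10.5667]].

Step 3 — invert S. det(S) = 7.8667·10.5667 - (4.9333)² = 58.7867.
  S^{-1} = (1/det) · [[d, -b], [-b, a]] = [[0.1797, -0.0839],
 [-0.0839, 0.1338]].

Step 4 — quadratic form (x̄ - mu_0)^T · S^{-1} · (x̄ - mu_0):
  S^{-1} · (x̄ - mu_0) = (-0.3975, 0.296),
  (x̄ - mu_0)^T · [...] = (-1.6667)·(-0.3975) + (1.1667)·(0.296) = 1.0078.

Step 5 — scale by n: T² = 6 · 1.0078 = 6.0467.

T² ≈ 6.0467


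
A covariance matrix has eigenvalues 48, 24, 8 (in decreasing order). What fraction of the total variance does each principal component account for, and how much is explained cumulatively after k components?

Step 1 — total variance = trace(Sigma) = Σ λ_i = 48 + 24 + 8 = 80.

Step 2 — fraction explained by component i = λ_i / Σ λ:
  PC1: 48/80 = 0.6
  PC2: 24/80 = 0.3
  PC3: 8/80 = 0.1

Step 3 — cumulative fraction after k components = (λ_1 + ... + λ_k) / Σ λ:
  k = 1: 48/80 = 0.6
  k = 2: (48 + 24)/80 = 72/80 = 0.9
  k = 3: (48 + 24 + 8)/80 = 80/80 = 1

Summary (fraction, with percent):

explained: PC1 0.6 (60%), PC2 0.3 (30%), PC3 0.1 (10%);  cumulative: 0.6, 0.9, 1


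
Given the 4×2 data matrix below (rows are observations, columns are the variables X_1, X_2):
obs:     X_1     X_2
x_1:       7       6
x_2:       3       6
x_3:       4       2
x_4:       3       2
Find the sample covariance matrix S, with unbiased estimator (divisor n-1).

Step 1 — column means:
  mean(X_1) = (7 + 3 + 4 + 3) / 4 = 17/4 = 4.25
  mean(X_2) = (6 + 6 + 2 + 2) / 4 = 16/4 = 4

Step 2 — sample covariance S[i,j] = (1/(n-1)) · Σ_k (x_{k,i} - mean_i) · (x_{k,j} - mean_j), with n-1 = 3.
  S[X_1,X_1] = ((2.75)·(2.75) + (-1.25)·(-1.25) + (-0.25)·(-0.25) + (-1.25)·(-1.25)) / 3 = 10.75/3 = 3.5833
  S[X_1,X_2] = ((2.75)·(2) + (-1.25)·(2) + (-0.25)·(-2) + (-1.25)·(-2)) / 3 = 6/3 = 2
  S[X_2,X_2] = ((2)·(2) + (2)·(2) + (-2)·(-2) + (-2)·(-2)) / 3 = 16/3 = 5.3333

S is symmetric (S[j,i] = S[i,j]). Assembling:

S = [[3.5833, 2],
 [2, 5.3333]]


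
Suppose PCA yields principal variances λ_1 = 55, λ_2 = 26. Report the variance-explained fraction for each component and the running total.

Step 1 — total variance = trace(Sigma) = Σ λ_i = 55 + 26 = 81.

Step 2 — fraction explained by component i = λ_i / Σ λ:
  PC1: 55/81 = 0.679
  PC2: 26/81 = 0.321

Step 3 — cumulative fraction after k components = (λ_1 + ... + λ_k) / Σ λ:
  k = 1: 55/81 = 0.679
  k = 2: (55 + 26)/81 = 81/81 = 1

Summary (fraction, with percent):

explained: PC1 0.679 (67.9%), PC2 0.321 (32.1%);  cumulative: 0.679, 1


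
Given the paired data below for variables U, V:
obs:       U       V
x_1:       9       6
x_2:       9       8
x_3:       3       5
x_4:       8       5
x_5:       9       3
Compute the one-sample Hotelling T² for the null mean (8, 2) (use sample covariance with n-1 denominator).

Step 1 — sample mean vector:
  mean(U) = (9 + 9 + 3 + 8 + 9) / 5 = 38/5 = 7.6
  mean(V) = (6 + 8 + 5 + 5 + 3) / 5 = 27/5 = 5.4
  x̄ = (7.6, 5.4),  deviation x̄ - mu_0 = (7.6, 5.4) - (8, 2) = (-0.4, 3.4).

Step 2 — sample covariance matrix, S[i,j] = (1/(n-1)) · Σ_k (x_{k,i} - mean_i) · (x_{k,j} - mean_j), divisor n-1 = 4:
  S[U,U] = ((1.4)·(1.4) + (1.4)·(1.4) + (-4.6)·(-4.6) + (0.4)·(0.4) + (1.4)·(1.4)) / 4 = 27.2/4 = 6.8
  S[U,V] = ((1.4)·(0.6) + (1.4)·(2.6) + (-4.6)·(-0.4) + (0.4)·(-0.4) + (1.4)·(-2.4)) / 4 = 2.8/4 = 0.7
  S[V,V] = ((0.6)·(0.6) + (2.6)·(2.6) + (-0.4)·(-0.4) + (-0.4)·(-0.4) + (-2.4)·(-2.4)) / 4 = 13.2/4 = 3.3
  S = [[6.8, 0.7],
 [0.7, 3.3]].

Step 3 — invert S. det(S) = 6.8·3.3 - (0.7)² = 21.95.
  S^{-1} = (1/det) · [[d, -b], [-b, a]] = [[0.1503, -0.0319],
 [-0.0319, 0.3098]].

Step 4 — quadratic form (x̄ - mu_0)^T · S^{-1} · (x̄ - mu_0):
  S^{-1} · (x̄ - mu_0) = (-0.1686, 1.0661),
  (x̄ - mu_0)^T · [...] = (-0.4)·(-0.1686) + (3.4)·(1.0661) = 3.692.

Step 5 — scale by n: T² = 5 · 3.692 = 18.4601.

T² ≈ 18.4601


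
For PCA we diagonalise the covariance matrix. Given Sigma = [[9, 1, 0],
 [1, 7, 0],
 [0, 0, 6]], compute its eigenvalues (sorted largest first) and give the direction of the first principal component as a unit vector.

Step 1 — characteristic polynomial p(λ) = det(λI - Sigma) = λ³ - tr·λ² + c_1·λ - det, where tr = trace, c_1 = sum of the principal 2×2 minors, det = det(Sigma):
  tr = 9 + 7 + 6 = 22,
  c_1 = (9·7 - (1)²) + (9·6 - (0)²) + (7·6 - (0)²) = 62 + 54 + 42 = 158,
  det = 9·(7·6 - (0)²) - (1)·((1)·6 - (0)·(0)) + (0)·((1)·(0) - 7·(0)) = 9·(42) - (1)·(6) + (0)·(0) = 372.
  So p(λ) = λ³ - 22λ² + 158λ - 372.
Step 2 — look for an integer root (rational root theorem: any rational root is an integer divisor of 372). Testing λ = 6:
  p(6) = 216 - 792 + 948 - 372 = 0  ✓
  Dividing out (λ - 6): p(λ) = (λ - 6)(λ² - 16λ + 62).
Step 3 — remaining eigenvalues from the quadratic λ² - 16λ + 62 = 0:
  Δ = 16² - 4·62 = 256 - 248 = 8,  λ = (16 ± √8)/2 = (16 ± 2.8284)/2 ≈ 9.4142 or 6.5858.
  Sorted: λ_1 = 9.4142,  λ_2 = 6.5858,  λ_3 = 6  (check: sum = 22 = tr ✓).

Step 4 — unit eigenvector for λ_1 ≈ 9.4142: v spans the null space of (Sigma - λ_1 I), whose rows are
  r_1 = (-0.4142, 1, 0),  r_2 = (1, -2.4142, 0),  r_3 = (0, 0, -3.4142).
  v is orthogonal to every row, so take v ∝ r_1 × r_3 = ((1)·(-3.4142) - (0)·(0), (0)·(0) - (-0.4142)·(-3.4142), (-0.4142)·(0) - (1)·(0)) ≈ (-3.4142, -1.4142, 0).
  Rescale (multiply by -1 so the first nonzero entry is positive): u = (3.4142, 1.4142, 0).
  ||u|| = √((3.4142)² + (1.4142)² + (0)²) = √(13.6569) ≈ 3.6955,  v_1 = u/||u|| ≈ (0.9239, 0.3827, 0) (||v_1|| = 1).

λ_1 = 9.4142,  λ_2 = 6.5858,  λ_3 = 6;  v_1 ≈ (0.9239, 0.3827, 0)


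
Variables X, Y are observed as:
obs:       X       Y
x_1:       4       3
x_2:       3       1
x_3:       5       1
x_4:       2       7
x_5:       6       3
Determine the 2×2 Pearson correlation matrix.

Step 1 — column means:
  mean(X) = (4 + 3 + 5 + 2 + 6) / 5 = 20/5 = 4
  mean(Y) = (3 + 1 + 1 + 7 + 3) / 5 = 15/5 = 3

Step 2 — sample variances and covariances s[i,j] = (1/(n-1)) · Σ_k (x_{k,i} - mean_i) · (x_{k,j} - mean_j), with n-1 = 4:
  s[X,X] = ((0)·(0) + (-1)·(-1) + (1)·(1) + (-2)·(-2) + (2)·(2)) / 4 = 10/4 = 2.5
  s[X,Y] = ((0)·(0) + (-1)·(-2) + (1)·(-2) + (-2)·(4) + (2)·(0)) / 4 = -8/4 = -2
  s[Y,Y] = ((0)·(0) + (-2)·(-2) + (-2)·(-2) + (4)·(4) + (0)·(0)) / 4 = 24/4 = 6
  Sample standard deviations s_i = √(s[i,i]):
  s(X) = √(2.5) = 1.5811
  s(Y) = √(6) = 2.4495

Step 3 — r_{ij} = s_{ij} / (s_i · s_j):
  r[X,X] = 1 (diagonal).
  r[X,Y] = -2 / (1.5811 · 2.4495) = -2 / 3.873 = -0.5164
  r[Y,Y] = 1 (diagonal).

R is symmetric with unit diagonal. Assembling:

R = [[1, -0.5164],
 [-0.5164, 1]]


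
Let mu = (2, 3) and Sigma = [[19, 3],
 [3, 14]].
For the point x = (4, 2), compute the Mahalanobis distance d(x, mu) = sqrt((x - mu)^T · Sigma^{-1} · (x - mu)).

Step 1 — centre the observation: (x - mu) = (2, -1).

Step 2 — invert Sigma. det(Sigma) = 19·14 - (3)² = 257.
  Sigma^{-1} = (1/det) · [[d, -b], [-b, a]] = [[0.0545, -0.0117],
 [-0.0117, 0.0739]].

Step 3 — form the quadratic (x - mu)^T · Sigma^{-1} · (x - mu):
  Sigma^{-1} · (x - mu) = (0.1206, -0.0973).
  (x - mu)^T · [Sigma^{-1} · (x - mu)] = (2)·(0.1206) + (-1)·(-0.0973) = 0.3385.

Step 4 — take square root: d = √(0.3385) ≈ 0.5818.

d(x, mu) = √(0.3385) ≈ 0.5818


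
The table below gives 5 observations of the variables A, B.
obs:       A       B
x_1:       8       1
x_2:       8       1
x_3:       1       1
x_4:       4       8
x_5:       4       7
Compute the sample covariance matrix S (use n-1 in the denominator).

Step 1 — column means:
  mean(A) = (8 + 8 + 1 + 4 + 4) / 5 = 25/5 = 5
  mean(B) = (1 + 1 + 1 + 8 + 7) / 5 = 18/5 = 3.6

Step 2 — sample covariance S[i,j] = (1/(n-1)) · Σ_k (x_{k,i} - mean_i) · (x_{k,j} - mean_j), with n-1 = 4.
  S[A,A] = ((3)·(3) + (3)·(3) + (-4)·(-4) + (-1)·(-1) + (-1)·(-1)) / 4 = 36/4 = 9
  S[A,B] = ((3)·(-2.6) + (3)·(-2.6) + (-4)·(-2.6) + (-1)·(4.4) + (-1)·(3.4)) / 4 = -13/4 = -3.25
  S[B,B] = ((-2.6)·(-2.6) + (-2.6)·(-2.6) + (-2.6)·(-2.6) + (4.4)·(4.4) + (3.4)·(3.4)) / 4 = 51.2/4 = 12.8

S is symmetric (S[j,i] = S[i,j]). Assembling:

S = [[9, -3.25],
 [-3.25, 12.8]]


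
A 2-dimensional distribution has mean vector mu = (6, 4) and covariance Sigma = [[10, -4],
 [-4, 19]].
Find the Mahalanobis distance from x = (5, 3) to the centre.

Step 1 — centre the observation: (x - mu) = (-1, -1).

Step 2 — invert Sigma. det(Sigma) = 10·19 - (-4)² = 174.
  Sigma^{-1} = (1/det) · [[d, -b], [-b, a]] = [[0.1092, 0.023],
 [0.023, 0.0575]].

Step 3 — form the quadratic (x - mu)^T · Sigma^{-1} · (x - mu):
  Sigma^{-1} · (x - mu) = (-0.1322, -0.0805).
  (x - mu)^T · [Sigma^{-1} · (x - mu)] = (-1)·(-0.1322) + (-1)·(-0.0805) = 0.2126.

Step 4 — take square root: d = √(0.2126) ≈ 0.4611.

d(x, mu) = √(0.2126) ≈ 0.4611


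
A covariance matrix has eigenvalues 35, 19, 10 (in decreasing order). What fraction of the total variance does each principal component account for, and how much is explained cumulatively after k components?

Step 1 — total variance = trace(Sigma) = Σ λ_i = 35 + 19 + 10 = 64.

Step 2 — fraction explained by component i = λ_i / Σ λ:
  PC1: 35/64 = 0.5469
  PC2: 19/64 = 0.2969
  PC3: 10/64 = 0.1562

Step 3 — cumulative fraction after k components = (λ_1 + ... + λ_k) / Σ λ:
  k = 1: 35/64 = 0.5469
  k = 2: (35 + 19)/64 = 54/64 = 0.8438
  k = 3: (35 + 19 + 10)/64 = 64/64 = 1

Summary (fraction, with percent):

explained: PC1 0.5469 (54.69%), PC2 0.2969 (29.69%), PC3 0.1562 (15.62%);  cumulative: 0.5469, 0.8438, 1


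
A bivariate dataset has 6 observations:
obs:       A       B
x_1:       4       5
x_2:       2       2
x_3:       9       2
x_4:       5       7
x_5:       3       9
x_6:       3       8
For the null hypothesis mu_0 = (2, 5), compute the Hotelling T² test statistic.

Step 1 — sample mean vector:
  mean(A) = (4 + 2 + 9 + 5 + 3 + 3) / 6 = 26/6 = 4.3333
  mean(B) = (5 + 2 + 2 + 7 + 9 + 8) / 6 = 33/6 = 5.5
  x̄ = (4.3333, 5.5),  deviation x̄ - mu_0 = (4.3333, 5.5) - (2, 5) = (2.3333, 0.5).

Step 2 — sample covariance matrix, S[i,j] = (1/(n-1)) · Σ_k (x_{k,i} - mean_i) · (x_{k,j} - mean_j), divisor n-1 = 5:
  S[A,A] = ((-0.3333)·(-0.3333) + (-2.3333)·(-2.3333) + (4.6667)·(4.6667) + (0.6667)·(0.6667) + (-1.3333)·(-1.3333) + (-1.3333)·(-1.3333)) / 5 = 31.3333/5 = 6.2667
  S[A,B] = ((-0.3333)·(-0.5) + (-2.3333)·(-3.5) + (4.6667)·(-3.5) + (0.6667)·(1.5) + (-1.3333)·(3.5) + (-1.3333)·(2.5)) / 5 = -15/5 = -3
  S[B,B] = ((-0.5)·(-0.5) + (-3.5)·(-3.5) + (-3.5)·(-3.5) + (1.5)·(1.5) + (3.5)·(3.5) + (2.5)·(2.5)) / 5 = 45.5/5 = 9.1
  S = [[6.2667, -3],
 [-3, 9.1]].

Step 3 — invert S. det(S) = 6.2667·9.1 - (-3)² = 48.0267.
  S^{-1} = (1/det) · [[d, -b], [-b, a]] = [[0.1895, 0.0625],
 [0.0625, 0.1305]].

Step 4 — quadratic form (x̄ - mu_0)^T · S^{-1} · (x̄ - mu_0):
  S^{-1} · (x̄ - mu_0) = (0.4733, 0.211),
  (x̄ - mu_0)^T · [...] = (2.3333)·(0.4733) + (0.5)·(0.211) = 1.21.

Step 5 — scale by n: T² = 6 · 1.21 = 7.2599.

T² ≈ 7.2599


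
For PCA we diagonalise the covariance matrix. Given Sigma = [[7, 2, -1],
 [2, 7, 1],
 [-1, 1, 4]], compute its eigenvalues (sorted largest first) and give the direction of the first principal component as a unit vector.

Step 1 — characteristic polynomial p(λ) = det(λI - Sigma) = λ³ - tr·λ² + c_1·λ - det, where tr = trace, c_1 = sum of the principal 2×2 minors, det = det(Sigma):
  tr = 7 + 7 + 4 = 18,
  c_1 = (7·7 - (2)²) + (7·4 - (-1)²) + (7·4 - (1)²) = 45 + 27 + 27 = 99,
  det = 7·(7·4 - (1)²) - (2)·((2)·4 - (1)·(-1)) + (-1)·((2)·(1) - 7·(-1)) = 7·(27) - (2)·(9) + (-1)·(9) = 162.
  So p(λ) = λ³ - 18λ² + 99λ - 162.
Step 2 — look for an integer root (rational root theorem: any rational root is an integer divisor of 162). Testing λ = 3:
  p(3) = 27 - 162 + 297 - 162 = 0  ✓
  Dividing out (λ - 3): p(λ) = (λ - 3)(λ² - 15λ + 54).
Step 3 — remaining eigenvalues from the quadratic λ² - 15λ + 54 = 0:
  Δ = 15² - 4·54 = 225 - 216 = 9,  λ = (15 ± √9)/2 = (15 ± 3)/2 = 9 or 6.
  Sorted: λ_1 = 9,  λ_2 = 6,  λ_3 = 3  (check: sum = 18 = tr ✓).

Step 4 — unit eigenvector for λ_1 = 9: v spans the null space of (Sigma - λ_1 I), whose rows are
  r_1 = (-2, 2, -1),  r_2 = (2, -2, 1),  r_3 = (-1, 1, -5).
  v is orthogonal to every row, so take v ∝ r_1 × r_3 = ((2)·(-5) - (-1)·(1), (-1)·(-1) - (-2)·(-5), (-2)·(1) - (2)·(-1)) = (-9, -9, 0).
  Rescale (divide by 9; multiply by -1 so the first nonzero entry is positive): u = (1, 1, 0).
  ||u|| = √((1)² + (1)² + (0)²) = √(2) ≈ 1.4142,  v_1 = u/||u|| ≈ (0.7071, 0.7071, 0) (||v_1|| = 1).

λ_1 = 9,  λ_2 = 6,  λ_3 = 3;  v_1 ≈ (0.7071, 0.7071, 0)


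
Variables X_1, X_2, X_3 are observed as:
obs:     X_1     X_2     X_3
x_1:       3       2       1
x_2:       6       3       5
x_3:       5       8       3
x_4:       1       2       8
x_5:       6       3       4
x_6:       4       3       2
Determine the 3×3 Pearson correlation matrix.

Step 1 — column means:
  mean(X_1) = (3 + 6 + 5 + 1 + 6 + 4) / 6 = 25/6 = 4.1667
  mean(X_2) = (2 + 3 + 8 + 2 + 3 + 3) / 6 = 21/6 = 3.5
  mean(X_3) = (1 + 5 + 3 + 8 + 4 + 2) / 6 = 23/6 = 3.8333

Step 2 — sample variances and covariances s[i,j] = (1/(n-1)) · Σ_k (x_{k,i} - mean_i) · (x_{k,j} - mean_j), with n-1 = 5:
  s[X_1,X_1] = ((-1.1667)·(-1.1667) + (1.8333)·(1.8333) + (0.8333)·(0.8333) + (-3.1667)·(-3.1667) + (1.8333)·(1.8333) + (-0.1667)·(-0.1667)) / 5 = 18.8333/5 = 3.7667
  s[X_1,X_2] = ((-1.1667)·(-1.5) + (1.8333)·(-0.5) + (0.8333)·(4.5) + (-3.1667)·(-1.5) + (1.8333)·(-0.5) + (-0.1667)·(-0.5)) / 5 = 8.5/5 = 1.7
  s[X_1,X_3] = ((-1.1667)·(-2.8333) + (1.8333)·(1.1667) + (0.8333)·(-0.8333) + (-3.1667)·(4.1667) + (1.8333)·(0.1667) + (-0.1667)·(-1.8333)) / 5 = -7.8333/5 = -1.5667
  s[X_2,X_2] = ((-1.5)·(-1.5) + (-0.5)·(-0.5) + (4.5)·(4.5) + (-1.5)·(-1.5) + (-0.5)·(-0.5) + (-0.5)·(-0.5)) / 5 = 25.5/5 = 5.1
  s[X_2,X_3] = ((-1.5)·(-2.8333) + (-0.5)·(1.1667) + (4.5)·(-0.8333) + (-1.5)·(4.1667) + (-0.5)·(0.1667) + (-0.5)·(-1.8333)) / 5 = -5.5/5 = -1.1
  s[X_3,X_3] = ((-2.8333)·(-2.8333) + (1.1667)·(1.1667) + (-0.8333)·(-0.8333) + (4.1667)·(4.1667) + (0.1667)·(0.1667) + (-1.8333)·(-1.8333)) / 5 = 30.8333/5 = 6.1667
  Sample standard deviations s_i = √(s[i,i]):
  s(X_1) = √(3.7667) = 1.9408
  s(X_2) = √(5.1) = 2.2583
  s(X_3) = √(6.1667) = 2.4833

Step 3 — r_{ij} = s_{ij} / (s_i · s_j):
  r[X_1,X_1] = 1 (diagonal).
  r[X_1,X_2] = 1.7 / (1.9408 · 2.2583) = 1.7 / 4.3829 = 0.3879
  r[X_1,X_3] = -1.5667 / (1.9408 · 2.4833) = -1.5667 / 4.8195 = -0.3251
  r[X_2,X_2] = 1 (diagonal).
  r[X_2,X_3] = -1.1 / (2.2583 · 2.4833) = -1.1 / 5.608 = -0.1961
  r[X_3,X_3] = 1 (diagonal).

R is symmetric with unit diagonal. Assembling:

R = [[1, 0.3879, -0.3251],
 [0.3879, 1, -0.1961],
 [-0.3251, -0.1961, 1]]
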